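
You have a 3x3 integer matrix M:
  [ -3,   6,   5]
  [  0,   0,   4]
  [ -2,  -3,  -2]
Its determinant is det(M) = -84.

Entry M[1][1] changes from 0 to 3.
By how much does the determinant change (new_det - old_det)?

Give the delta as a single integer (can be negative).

Answer: 48

Derivation:
Cofactor C_11 = 16
Entry delta = 3 - 0 = 3
Det delta = entry_delta * cofactor = 3 * 16 = 48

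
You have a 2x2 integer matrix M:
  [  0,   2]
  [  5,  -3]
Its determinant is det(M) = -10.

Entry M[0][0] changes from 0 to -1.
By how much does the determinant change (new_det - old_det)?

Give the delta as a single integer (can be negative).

Answer: 3

Derivation:
Cofactor C_00 = -3
Entry delta = -1 - 0 = -1
Det delta = entry_delta * cofactor = -1 * -3 = 3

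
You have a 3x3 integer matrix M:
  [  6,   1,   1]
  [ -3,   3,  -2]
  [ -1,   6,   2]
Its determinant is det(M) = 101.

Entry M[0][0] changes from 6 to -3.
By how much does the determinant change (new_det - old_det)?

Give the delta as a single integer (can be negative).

Cofactor C_00 = 18
Entry delta = -3 - 6 = -9
Det delta = entry_delta * cofactor = -9 * 18 = -162

Answer: -162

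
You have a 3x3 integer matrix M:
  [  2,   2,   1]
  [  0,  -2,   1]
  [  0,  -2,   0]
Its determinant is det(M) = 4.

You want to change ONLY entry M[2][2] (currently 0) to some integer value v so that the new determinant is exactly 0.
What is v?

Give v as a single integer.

det is linear in entry M[2][2]: det = old_det + (v - 0) * C_22
Cofactor C_22 = -4
Want det = 0: 4 + (v - 0) * -4 = 0
  (v - 0) = -4 / -4 = 1
  v = 0 + (1) = 1

Answer: 1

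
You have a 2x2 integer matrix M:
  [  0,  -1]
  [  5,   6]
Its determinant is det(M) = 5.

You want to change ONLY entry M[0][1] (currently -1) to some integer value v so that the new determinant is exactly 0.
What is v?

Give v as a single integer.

det is linear in entry M[0][1]: det = old_det + (v - -1) * C_01
Cofactor C_01 = -5
Want det = 0: 5 + (v - -1) * -5 = 0
  (v - -1) = -5 / -5 = 1
  v = -1 + (1) = 0

Answer: 0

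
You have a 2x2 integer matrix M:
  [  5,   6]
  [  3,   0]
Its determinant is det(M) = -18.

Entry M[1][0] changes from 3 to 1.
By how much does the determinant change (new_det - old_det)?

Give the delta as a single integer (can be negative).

Answer: 12

Derivation:
Cofactor C_10 = -6
Entry delta = 1 - 3 = -2
Det delta = entry_delta * cofactor = -2 * -6 = 12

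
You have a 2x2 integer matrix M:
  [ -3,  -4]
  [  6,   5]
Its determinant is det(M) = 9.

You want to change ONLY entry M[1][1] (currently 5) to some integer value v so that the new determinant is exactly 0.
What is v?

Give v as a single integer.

Answer: 8

Derivation:
det is linear in entry M[1][1]: det = old_det + (v - 5) * C_11
Cofactor C_11 = -3
Want det = 0: 9 + (v - 5) * -3 = 0
  (v - 5) = -9 / -3 = 3
  v = 5 + (3) = 8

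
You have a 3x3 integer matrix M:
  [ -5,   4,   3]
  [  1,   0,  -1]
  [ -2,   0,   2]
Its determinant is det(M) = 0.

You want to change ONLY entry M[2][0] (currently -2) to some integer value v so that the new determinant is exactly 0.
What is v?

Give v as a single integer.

Answer: -2

Derivation:
det is linear in entry M[2][0]: det = old_det + (v - -2) * C_20
Cofactor C_20 = -4
Want det = 0: 0 + (v - -2) * -4 = 0
  (v - -2) = 0 / -4 = 0
  v = -2 + (0) = -2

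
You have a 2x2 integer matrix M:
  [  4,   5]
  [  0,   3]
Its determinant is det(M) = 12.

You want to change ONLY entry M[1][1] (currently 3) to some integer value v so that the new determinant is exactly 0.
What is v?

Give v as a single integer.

Answer: 0

Derivation:
det is linear in entry M[1][1]: det = old_det + (v - 3) * C_11
Cofactor C_11 = 4
Want det = 0: 12 + (v - 3) * 4 = 0
  (v - 3) = -12 / 4 = -3
  v = 3 + (-3) = 0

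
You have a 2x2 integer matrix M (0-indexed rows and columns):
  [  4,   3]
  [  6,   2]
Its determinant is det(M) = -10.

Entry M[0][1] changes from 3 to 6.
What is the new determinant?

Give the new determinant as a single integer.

Answer: -28

Derivation:
det is linear in row 0: changing M[0][1] by delta changes det by delta * cofactor(0,1).
Cofactor C_01 = (-1)^(0+1) * minor(0,1) = -6
Entry delta = 6 - 3 = 3
Det delta = 3 * -6 = -18
New det = -10 + -18 = -28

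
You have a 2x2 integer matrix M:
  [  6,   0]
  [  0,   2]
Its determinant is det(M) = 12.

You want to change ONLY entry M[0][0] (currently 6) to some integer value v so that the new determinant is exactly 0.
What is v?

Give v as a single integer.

Answer: 0

Derivation:
det is linear in entry M[0][0]: det = old_det + (v - 6) * C_00
Cofactor C_00 = 2
Want det = 0: 12 + (v - 6) * 2 = 0
  (v - 6) = -12 / 2 = -6
  v = 6 + (-6) = 0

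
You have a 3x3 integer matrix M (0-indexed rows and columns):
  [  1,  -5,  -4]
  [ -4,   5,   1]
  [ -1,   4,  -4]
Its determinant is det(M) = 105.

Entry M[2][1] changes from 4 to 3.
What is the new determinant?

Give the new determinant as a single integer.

Answer: 90

Derivation:
det is linear in row 2: changing M[2][1] by delta changes det by delta * cofactor(2,1).
Cofactor C_21 = (-1)^(2+1) * minor(2,1) = 15
Entry delta = 3 - 4 = -1
Det delta = -1 * 15 = -15
New det = 105 + -15 = 90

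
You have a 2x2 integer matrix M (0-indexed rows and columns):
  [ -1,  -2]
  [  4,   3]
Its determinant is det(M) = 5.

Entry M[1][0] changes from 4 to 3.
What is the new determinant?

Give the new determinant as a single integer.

Answer: 3

Derivation:
det is linear in row 1: changing M[1][0] by delta changes det by delta * cofactor(1,0).
Cofactor C_10 = (-1)^(1+0) * minor(1,0) = 2
Entry delta = 3 - 4 = -1
Det delta = -1 * 2 = -2
New det = 5 + -2 = 3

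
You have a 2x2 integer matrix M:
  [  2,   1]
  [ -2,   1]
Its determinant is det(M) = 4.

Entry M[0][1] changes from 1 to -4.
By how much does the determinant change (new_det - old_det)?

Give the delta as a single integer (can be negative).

Cofactor C_01 = 2
Entry delta = -4 - 1 = -5
Det delta = entry_delta * cofactor = -5 * 2 = -10

Answer: -10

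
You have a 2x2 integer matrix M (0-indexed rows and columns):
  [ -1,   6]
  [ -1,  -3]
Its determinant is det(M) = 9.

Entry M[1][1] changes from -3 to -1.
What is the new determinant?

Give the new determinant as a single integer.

Answer: 7

Derivation:
det is linear in row 1: changing M[1][1] by delta changes det by delta * cofactor(1,1).
Cofactor C_11 = (-1)^(1+1) * minor(1,1) = -1
Entry delta = -1 - -3 = 2
Det delta = 2 * -1 = -2
New det = 9 + -2 = 7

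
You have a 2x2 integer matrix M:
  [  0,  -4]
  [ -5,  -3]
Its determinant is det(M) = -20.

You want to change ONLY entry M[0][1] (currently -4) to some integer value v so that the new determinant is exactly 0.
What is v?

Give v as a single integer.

Answer: 0

Derivation:
det is linear in entry M[0][1]: det = old_det + (v - -4) * C_01
Cofactor C_01 = 5
Want det = 0: -20 + (v - -4) * 5 = 0
  (v - -4) = 20 / 5 = 4
  v = -4 + (4) = 0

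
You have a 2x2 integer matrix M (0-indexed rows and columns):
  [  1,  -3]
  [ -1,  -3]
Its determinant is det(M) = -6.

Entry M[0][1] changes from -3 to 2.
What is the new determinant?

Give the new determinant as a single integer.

Answer: -1

Derivation:
det is linear in row 0: changing M[0][1] by delta changes det by delta * cofactor(0,1).
Cofactor C_01 = (-1)^(0+1) * minor(0,1) = 1
Entry delta = 2 - -3 = 5
Det delta = 5 * 1 = 5
New det = -6 + 5 = -1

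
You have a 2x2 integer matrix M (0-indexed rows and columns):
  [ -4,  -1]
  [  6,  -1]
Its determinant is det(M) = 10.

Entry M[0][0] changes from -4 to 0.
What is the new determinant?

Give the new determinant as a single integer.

det is linear in row 0: changing M[0][0] by delta changes det by delta * cofactor(0,0).
Cofactor C_00 = (-1)^(0+0) * minor(0,0) = -1
Entry delta = 0 - -4 = 4
Det delta = 4 * -1 = -4
New det = 10 + -4 = 6

Answer: 6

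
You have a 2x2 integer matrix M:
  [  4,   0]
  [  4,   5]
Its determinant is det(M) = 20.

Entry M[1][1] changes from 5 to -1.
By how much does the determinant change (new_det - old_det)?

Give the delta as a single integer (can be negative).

Cofactor C_11 = 4
Entry delta = -1 - 5 = -6
Det delta = entry_delta * cofactor = -6 * 4 = -24

Answer: -24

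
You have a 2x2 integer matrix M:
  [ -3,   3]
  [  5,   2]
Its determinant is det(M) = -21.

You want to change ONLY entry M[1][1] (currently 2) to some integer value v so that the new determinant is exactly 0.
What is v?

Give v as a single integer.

Answer: -5

Derivation:
det is linear in entry M[1][1]: det = old_det + (v - 2) * C_11
Cofactor C_11 = -3
Want det = 0: -21 + (v - 2) * -3 = 0
  (v - 2) = 21 / -3 = -7
  v = 2 + (-7) = -5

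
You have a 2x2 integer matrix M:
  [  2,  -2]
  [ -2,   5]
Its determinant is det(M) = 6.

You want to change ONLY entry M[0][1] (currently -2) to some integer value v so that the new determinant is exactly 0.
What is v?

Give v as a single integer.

det is linear in entry M[0][1]: det = old_det + (v - -2) * C_01
Cofactor C_01 = 2
Want det = 0: 6 + (v - -2) * 2 = 0
  (v - -2) = -6 / 2 = -3
  v = -2 + (-3) = -5

Answer: -5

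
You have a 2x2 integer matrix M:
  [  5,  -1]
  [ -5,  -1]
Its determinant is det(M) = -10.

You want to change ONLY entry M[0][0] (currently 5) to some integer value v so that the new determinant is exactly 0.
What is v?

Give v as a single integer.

Answer: -5

Derivation:
det is linear in entry M[0][0]: det = old_det + (v - 5) * C_00
Cofactor C_00 = -1
Want det = 0: -10 + (v - 5) * -1 = 0
  (v - 5) = 10 / -1 = -10
  v = 5 + (-10) = -5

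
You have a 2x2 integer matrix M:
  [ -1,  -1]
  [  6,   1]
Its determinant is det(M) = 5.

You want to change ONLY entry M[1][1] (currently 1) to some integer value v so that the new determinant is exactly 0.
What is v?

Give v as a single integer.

Answer: 6

Derivation:
det is linear in entry M[1][1]: det = old_det + (v - 1) * C_11
Cofactor C_11 = -1
Want det = 0: 5 + (v - 1) * -1 = 0
  (v - 1) = -5 / -1 = 5
  v = 1 + (5) = 6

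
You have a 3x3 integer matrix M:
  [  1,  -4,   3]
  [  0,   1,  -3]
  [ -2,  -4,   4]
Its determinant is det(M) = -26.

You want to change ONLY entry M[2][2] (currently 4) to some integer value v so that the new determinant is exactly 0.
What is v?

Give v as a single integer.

Answer: 30

Derivation:
det is linear in entry M[2][2]: det = old_det + (v - 4) * C_22
Cofactor C_22 = 1
Want det = 0: -26 + (v - 4) * 1 = 0
  (v - 4) = 26 / 1 = 26
  v = 4 + (26) = 30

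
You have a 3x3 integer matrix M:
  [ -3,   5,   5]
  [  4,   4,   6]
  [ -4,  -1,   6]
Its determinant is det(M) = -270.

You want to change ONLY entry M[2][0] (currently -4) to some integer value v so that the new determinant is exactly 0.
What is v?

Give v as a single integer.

Answer: 23

Derivation:
det is linear in entry M[2][0]: det = old_det + (v - -4) * C_20
Cofactor C_20 = 10
Want det = 0: -270 + (v - -4) * 10 = 0
  (v - -4) = 270 / 10 = 27
  v = -4 + (27) = 23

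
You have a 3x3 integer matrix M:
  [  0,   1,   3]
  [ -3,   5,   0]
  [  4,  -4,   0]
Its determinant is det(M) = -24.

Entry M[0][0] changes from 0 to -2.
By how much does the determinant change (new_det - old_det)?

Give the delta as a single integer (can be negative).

Answer: 0

Derivation:
Cofactor C_00 = 0
Entry delta = -2 - 0 = -2
Det delta = entry_delta * cofactor = -2 * 0 = 0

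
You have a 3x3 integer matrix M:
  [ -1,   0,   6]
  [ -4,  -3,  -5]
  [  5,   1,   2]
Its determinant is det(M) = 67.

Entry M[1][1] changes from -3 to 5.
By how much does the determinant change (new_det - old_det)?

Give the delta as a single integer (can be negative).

Cofactor C_11 = -32
Entry delta = 5 - -3 = 8
Det delta = entry_delta * cofactor = 8 * -32 = -256

Answer: -256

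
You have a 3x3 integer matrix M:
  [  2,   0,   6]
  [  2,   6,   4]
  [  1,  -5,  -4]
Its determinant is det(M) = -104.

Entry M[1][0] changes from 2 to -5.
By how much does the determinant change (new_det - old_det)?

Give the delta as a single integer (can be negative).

Answer: 210

Derivation:
Cofactor C_10 = -30
Entry delta = -5 - 2 = -7
Det delta = entry_delta * cofactor = -7 * -30 = 210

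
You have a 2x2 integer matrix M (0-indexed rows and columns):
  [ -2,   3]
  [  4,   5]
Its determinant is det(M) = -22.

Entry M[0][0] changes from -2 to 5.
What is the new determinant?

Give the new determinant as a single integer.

det is linear in row 0: changing M[0][0] by delta changes det by delta * cofactor(0,0).
Cofactor C_00 = (-1)^(0+0) * minor(0,0) = 5
Entry delta = 5 - -2 = 7
Det delta = 7 * 5 = 35
New det = -22 + 35 = 13

Answer: 13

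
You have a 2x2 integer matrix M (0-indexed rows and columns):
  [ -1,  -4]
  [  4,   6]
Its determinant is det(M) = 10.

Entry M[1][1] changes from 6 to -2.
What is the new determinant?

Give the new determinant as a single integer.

det is linear in row 1: changing M[1][1] by delta changes det by delta * cofactor(1,1).
Cofactor C_11 = (-1)^(1+1) * minor(1,1) = -1
Entry delta = -2 - 6 = -8
Det delta = -8 * -1 = 8
New det = 10 + 8 = 18

Answer: 18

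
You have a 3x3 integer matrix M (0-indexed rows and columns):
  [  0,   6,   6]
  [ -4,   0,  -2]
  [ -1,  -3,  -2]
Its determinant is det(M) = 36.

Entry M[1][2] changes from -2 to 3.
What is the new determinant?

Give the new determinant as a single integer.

det is linear in row 1: changing M[1][2] by delta changes det by delta * cofactor(1,2).
Cofactor C_12 = (-1)^(1+2) * minor(1,2) = -6
Entry delta = 3 - -2 = 5
Det delta = 5 * -6 = -30
New det = 36 + -30 = 6

Answer: 6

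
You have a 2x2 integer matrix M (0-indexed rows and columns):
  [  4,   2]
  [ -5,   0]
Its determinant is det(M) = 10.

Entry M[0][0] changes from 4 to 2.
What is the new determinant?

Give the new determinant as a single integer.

Answer: 10

Derivation:
det is linear in row 0: changing M[0][0] by delta changes det by delta * cofactor(0,0).
Cofactor C_00 = (-1)^(0+0) * minor(0,0) = 0
Entry delta = 2 - 4 = -2
Det delta = -2 * 0 = 0
New det = 10 + 0 = 10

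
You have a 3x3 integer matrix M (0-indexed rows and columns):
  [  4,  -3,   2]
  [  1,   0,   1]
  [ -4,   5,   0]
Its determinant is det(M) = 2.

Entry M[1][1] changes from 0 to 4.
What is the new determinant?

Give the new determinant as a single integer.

det is linear in row 1: changing M[1][1] by delta changes det by delta * cofactor(1,1).
Cofactor C_11 = (-1)^(1+1) * minor(1,1) = 8
Entry delta = 4 - 0 = 4
Det delta = 4 * 8 = 32
New det = 2 + 32 = 34

Answer: 34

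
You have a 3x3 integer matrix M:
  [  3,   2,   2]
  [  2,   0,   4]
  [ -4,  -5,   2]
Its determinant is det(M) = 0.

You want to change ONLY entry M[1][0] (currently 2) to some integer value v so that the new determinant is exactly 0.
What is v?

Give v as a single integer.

Answer: 2

Derivation:
det is linear in entry M[1][0]: det = old_det + (v - 2) * C_10
Cofactor C_10 = -14
Want det = 0: 0 + (v - 2) * -14 = 0
  (v - 2) = 0 / -14 = 0
  v = 2 + (0) = 2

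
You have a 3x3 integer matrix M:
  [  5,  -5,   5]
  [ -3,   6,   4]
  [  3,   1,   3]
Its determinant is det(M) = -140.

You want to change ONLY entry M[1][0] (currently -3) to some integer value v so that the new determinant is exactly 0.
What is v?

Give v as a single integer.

Answer: 4

Derivation:
det is linear in entry M[1][0]: det = old_det + (v - -3) * C_10
Cofactor C_10 = 20
Want det = 0: -140 + (v - -3) * 20 = 0
  (v - -3) = 140 / 20 = 7
  v = -3 + (7) = 4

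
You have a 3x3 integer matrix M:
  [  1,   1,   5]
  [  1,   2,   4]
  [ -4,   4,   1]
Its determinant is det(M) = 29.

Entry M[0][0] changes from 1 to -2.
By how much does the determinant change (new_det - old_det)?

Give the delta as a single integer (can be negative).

Cofactor C_00 = -14
Entry delta = -2 - 1 = -3
Det delta = entry_delta * cofactor = -3 * -14 = 42

Answer: 42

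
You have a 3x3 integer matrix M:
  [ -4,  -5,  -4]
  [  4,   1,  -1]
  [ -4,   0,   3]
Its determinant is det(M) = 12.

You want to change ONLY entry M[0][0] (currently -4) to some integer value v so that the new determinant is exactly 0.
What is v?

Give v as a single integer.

det is linear in entry M[0][0]: det = old_det + (v - -4) * C_00
Cofactor C_00 = 3
Want det = 0: 12 + (v - -4) * 3 = 0
  (v - -4) = -12 / 3 = -4
  v = -4 + (-4) = -8

Answer: -8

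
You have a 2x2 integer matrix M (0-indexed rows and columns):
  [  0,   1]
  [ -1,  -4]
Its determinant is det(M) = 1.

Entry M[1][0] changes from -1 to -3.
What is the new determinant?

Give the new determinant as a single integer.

det is linear in row 1: changing M[1][0] by delta changes det by delta * cofactor(1,0).
Cofactor C_10 = (-1)^(1+0) * minor(1,0) = -1
Entry delta = -3 - -1 = -2
Det delta = -2 * -1 = 2
New det = 1 + 2 = 3

Answer: 3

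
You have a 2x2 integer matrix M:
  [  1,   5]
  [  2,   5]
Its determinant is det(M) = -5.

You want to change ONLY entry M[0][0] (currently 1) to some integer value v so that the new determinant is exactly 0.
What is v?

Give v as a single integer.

det is linear in entry M[0][0]: det = old_det + (v - 1) * C_00
Cofactor C_00 = 5
Want det = 0: -5 + (v - 1) * 5 = 0
  (v - 1) = 5 / 5 = 1
  v = 1 + (1) = 2

Answer: 2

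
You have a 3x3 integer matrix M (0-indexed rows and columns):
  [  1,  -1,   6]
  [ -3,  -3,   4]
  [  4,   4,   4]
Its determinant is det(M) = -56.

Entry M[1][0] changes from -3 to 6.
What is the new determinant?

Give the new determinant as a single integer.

Answer: 196

Derivation:
det is linear in row 1: changing M[1][0] by delta changes det by delta * cofactor(1,0).
Cofactor C_10 = (-1)^(1+0) * minor(1,0) = 28
Entry delta = 6 - -3 = 9
Det delta = 9 * 28 = 252
New det = -56 + 252 = 196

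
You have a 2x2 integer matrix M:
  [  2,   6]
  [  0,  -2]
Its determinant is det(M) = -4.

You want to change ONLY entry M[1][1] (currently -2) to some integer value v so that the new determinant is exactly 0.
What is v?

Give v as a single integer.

Answer: 0

Derivation:
det is linear in entry M[1][1]: det = old_det + (v - -2) * C_11
Cofactor C_11 = 2
Want det = 0: -4 + (v - -2) * 2 = 0
  (v - -2) = 4 / 2 = 2
  v = -2 + (2) = 0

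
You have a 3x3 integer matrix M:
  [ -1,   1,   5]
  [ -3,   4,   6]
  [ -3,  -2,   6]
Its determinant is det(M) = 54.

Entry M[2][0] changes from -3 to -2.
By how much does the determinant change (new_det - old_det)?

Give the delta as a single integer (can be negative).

Cofactor C_20 = -14
Entry delta = -2 - -3 = 1
Det delta = entry_delta * cofactor = 1 * -14 = -14

Answer: -14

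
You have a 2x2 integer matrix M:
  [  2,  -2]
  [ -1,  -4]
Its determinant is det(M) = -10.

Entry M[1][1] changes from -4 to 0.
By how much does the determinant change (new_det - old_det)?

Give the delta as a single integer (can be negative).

Cofactor C_11 = 2
Entry delta = 0 - -4 = 4
Det delta = entry_delta * cofactor = 4 * 2 = 8

Answer: 8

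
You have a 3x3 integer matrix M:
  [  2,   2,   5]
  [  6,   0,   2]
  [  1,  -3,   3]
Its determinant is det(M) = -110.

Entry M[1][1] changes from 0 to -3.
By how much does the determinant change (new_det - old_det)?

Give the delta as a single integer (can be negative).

Cofactor C_11 = 1
Entry delta = -3 - 0 = -3
Det delta = entry_delta * cofactor = -3 * 1 = -3

Answer: -3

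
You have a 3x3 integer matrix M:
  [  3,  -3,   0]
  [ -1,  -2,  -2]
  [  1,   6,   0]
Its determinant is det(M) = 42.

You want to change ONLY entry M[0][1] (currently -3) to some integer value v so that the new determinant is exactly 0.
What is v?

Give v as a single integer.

det is linear in entry M[0][1]: det = old_det + (v - -3) * C_01
Cofactor C_01 = -2
Want det = 0: 42 + (v - -3) * -2 = 0
  (v - -3) = -42 / -2 = 21
  v = -3 + (21) = 18

Answer: 18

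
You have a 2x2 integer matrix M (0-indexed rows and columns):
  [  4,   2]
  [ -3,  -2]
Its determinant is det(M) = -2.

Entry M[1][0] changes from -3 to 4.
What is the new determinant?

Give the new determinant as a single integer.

Answer: -16

Derivation:
det is linear in row 1: changing M[1][0] by delta changes det by delta * cofactor(1,0).
Cofactor C_10 = (-1)^(1+0) * minor(1,0) = -2
Entry delta = 4 - -3 = 7
Det delta = 7 * -2 = -14
New det = -2 + -14 = -16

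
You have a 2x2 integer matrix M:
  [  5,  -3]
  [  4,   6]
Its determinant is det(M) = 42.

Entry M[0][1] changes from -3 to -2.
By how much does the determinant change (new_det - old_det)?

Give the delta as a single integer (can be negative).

Answer: -4

Derivation:
Cofactor C_01 = -4
Entry delta = -2 - -3 = 1
Det delta = entry_delta * cofactor = 1 * -4 = -4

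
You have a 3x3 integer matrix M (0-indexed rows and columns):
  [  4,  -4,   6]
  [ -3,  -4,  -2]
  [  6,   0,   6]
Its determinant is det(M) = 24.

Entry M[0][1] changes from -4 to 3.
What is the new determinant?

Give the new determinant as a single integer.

det is linear in row 0: changing M[0][1] by delta changes det by delta * cofactor(0,1).
Cofactor C_01 = (-1)^(0+1) * minor(0,1) = 6
Entry delta = 3 - -4 = 7
Det delta = 7 * 6 = 42
New det = 24 + 42 = 66

Answer: 66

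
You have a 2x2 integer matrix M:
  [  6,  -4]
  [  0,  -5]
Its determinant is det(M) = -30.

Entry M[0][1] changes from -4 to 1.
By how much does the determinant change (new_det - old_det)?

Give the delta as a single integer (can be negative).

Cofactor C_01 = 0
Entry delta = 1 - -4 = 5
Det delta = entry_delta * cofactor = 5 * 0 = 0

Answer: 0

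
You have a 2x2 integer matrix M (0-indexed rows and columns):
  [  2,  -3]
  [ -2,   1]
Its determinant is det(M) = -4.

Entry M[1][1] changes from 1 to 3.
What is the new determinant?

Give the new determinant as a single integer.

Answer: 0

Derivation:
det is linear in row 1: changing M[1][1] by delta changes det by delta * cofactor(1,1).
Cofactor C_11 = (-1)^(1+1) * minor(1,1) = 2
Entry delta = 3 - 1 = 2
Det delta = 2 * 2 = 4
New det = -4 + 4 = 0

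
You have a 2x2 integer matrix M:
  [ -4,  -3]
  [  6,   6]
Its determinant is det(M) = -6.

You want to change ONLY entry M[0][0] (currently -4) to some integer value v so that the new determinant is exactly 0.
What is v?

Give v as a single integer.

Answer: -3

Derivation:
det is linear in entry M[0][0]: det = old_det + (v - -4) * C_00
Cofactor C_00 = 6
Want det = 0: -6 + (v - -4) * 6 = 0
  (v - -4) = 6 / 6 = 1
  v = -4 + (1) = -3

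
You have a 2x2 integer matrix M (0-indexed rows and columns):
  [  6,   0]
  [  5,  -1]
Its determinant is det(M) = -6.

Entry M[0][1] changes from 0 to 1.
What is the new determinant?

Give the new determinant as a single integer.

det is linear in row 0: changing M[0][1] by delta changes det by delta * cofactor(0,1).
Cofactor C_01 = (-1)^(0+1) * minor(0,1) = -5
Entry delta = 1 - 0 = 1
Det delta = 1 * -5 = -5
New det = -6 + -5 = -11

Answer: -11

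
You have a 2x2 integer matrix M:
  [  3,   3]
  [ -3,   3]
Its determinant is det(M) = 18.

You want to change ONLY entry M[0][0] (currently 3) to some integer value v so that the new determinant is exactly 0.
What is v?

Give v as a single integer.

det is linear in entry M[0][0]: det = old_det + (v - 3) * C_00
Cofactor C_00 = 3
Want det = 0: 18 + (v - 3) * 3 = 0
  (v - 3) = -18 / 3 = -6
  v = 3 + (-6) = -3

Answer: -3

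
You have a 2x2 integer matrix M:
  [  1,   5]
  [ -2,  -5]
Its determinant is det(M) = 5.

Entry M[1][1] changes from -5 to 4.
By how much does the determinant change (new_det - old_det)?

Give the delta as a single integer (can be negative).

Answer: 9

Derivation:
Cofactor C_11 = 1
Entry delta = 4 - -5 = 9
Det delta = entry_delta * cofactor = 9 * 1 = 9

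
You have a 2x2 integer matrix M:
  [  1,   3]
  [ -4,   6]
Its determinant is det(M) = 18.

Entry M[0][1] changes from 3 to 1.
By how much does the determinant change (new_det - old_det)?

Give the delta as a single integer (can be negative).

Cofactor C_01 = 4
Entry delta = 1 - 3 = -2
Det delta = entry_delta * cofactor = -2 * 4 = -8

Answer: -8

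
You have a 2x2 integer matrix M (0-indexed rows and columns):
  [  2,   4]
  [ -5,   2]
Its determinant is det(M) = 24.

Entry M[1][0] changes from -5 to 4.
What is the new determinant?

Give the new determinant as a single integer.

Answer: -12

Derivation:
det is linear in row 1: changing M[1][0] by delta changes det by delta * cofactor(1,0).
Cofactor C_10 = (-1)^(1+0) * minor(1,0) = -4
Entry delta = 4 - -5 = 9
Det delta = 9 * -4 = -36
New det = 24 + -36 = -12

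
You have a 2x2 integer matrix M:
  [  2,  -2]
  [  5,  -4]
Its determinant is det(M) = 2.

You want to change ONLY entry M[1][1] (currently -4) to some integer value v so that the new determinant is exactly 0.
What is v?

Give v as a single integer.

Answer: -5

Derivation:
det is linear in entry M[1][1]: det = old_det + (v - -4) * C_11
Cofactor C_11 = 2
Want det = 0: 2 + (v - -4) * 2 = 0
  (v - -4) = -2 / 2 = -1
  v = -4 + (-1) = -5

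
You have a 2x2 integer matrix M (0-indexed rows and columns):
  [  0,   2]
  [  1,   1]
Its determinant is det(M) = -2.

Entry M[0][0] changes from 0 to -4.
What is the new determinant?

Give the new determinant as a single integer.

det is linear in row 0: changing M[0][0] by delta changes det by delta * cofactor(0,0).
Cofactor C_00 = (-1)^(0+0) * minor(0,0) = 1
Entry delta = -4 - 0 = -4
Det delta = -4 * 1 = -4
New det = -2 + -4 = -6

Answer: -6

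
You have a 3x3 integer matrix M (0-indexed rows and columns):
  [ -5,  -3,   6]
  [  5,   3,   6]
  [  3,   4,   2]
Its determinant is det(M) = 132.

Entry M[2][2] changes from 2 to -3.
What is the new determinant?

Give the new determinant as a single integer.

Answer: 132

Derivation:
det is linear in row 2: changing M[2][2] by delta changes det by delta * cofactor(2,2).
Cofactor C_22 = (-1)^(2+2) * minor(2,2) = 0
Entry delta = -3 - 2 = -5
Det delta = -5 * 0 = 0
New det = 132 + 0 = 132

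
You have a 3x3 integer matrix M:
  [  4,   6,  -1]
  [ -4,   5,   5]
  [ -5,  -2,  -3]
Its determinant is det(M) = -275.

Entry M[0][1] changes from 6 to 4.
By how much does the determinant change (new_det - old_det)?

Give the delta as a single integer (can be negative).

Cofactor C_01 = -37
Entry delta = 4 - 6 = -2
Det delta = entry_delta * cofactor = -2 * -37 = 74

Answer: 74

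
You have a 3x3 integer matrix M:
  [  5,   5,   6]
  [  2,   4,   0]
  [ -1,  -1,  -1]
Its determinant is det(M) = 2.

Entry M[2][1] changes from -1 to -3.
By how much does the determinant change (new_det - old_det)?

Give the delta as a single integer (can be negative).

Answer: -24

Derivation:
Cofactor C_21 = 12
Entry delta = -3 - -1 = -2
Det delta = entry_delta * cofactor = -2 * 12 = -24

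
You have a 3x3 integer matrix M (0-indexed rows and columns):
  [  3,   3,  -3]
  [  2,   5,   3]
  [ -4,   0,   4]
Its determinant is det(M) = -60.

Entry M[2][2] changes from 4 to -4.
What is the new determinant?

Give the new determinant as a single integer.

det is linear in row 2: changing M[2][2] by delta changes det by delta * cofactor(2,2).
Cofactor C_22 = (-1)^(2+2) * minor(2,2) = 9
Entry delta = -4 - 4 = -8
Det delta = -8 * 9 = -72
New det = -60 + -72 = -132

Answer: -132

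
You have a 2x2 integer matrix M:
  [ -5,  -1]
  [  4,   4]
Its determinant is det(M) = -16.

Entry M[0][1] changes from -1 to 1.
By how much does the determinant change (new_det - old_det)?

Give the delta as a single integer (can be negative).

Answer: -8

Derivation:
Cofactor C_01 = -4
Entry delta = 1 - -1 = 2
Det delta = entry_delta * cofactor = 2 * -4 = -8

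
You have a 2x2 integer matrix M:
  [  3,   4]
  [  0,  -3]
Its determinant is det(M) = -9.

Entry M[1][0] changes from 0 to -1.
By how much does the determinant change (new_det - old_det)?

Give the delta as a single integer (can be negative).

Answer: 4

Derivation:
Cofactor C_10 = -4
Entry delta = -1 - 0 = -1
Det delta = entry_delta * cofactor = -1 * -4 = 4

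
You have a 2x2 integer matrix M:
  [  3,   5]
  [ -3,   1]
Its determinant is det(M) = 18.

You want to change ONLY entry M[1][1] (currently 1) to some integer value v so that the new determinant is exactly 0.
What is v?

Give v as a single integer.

Answer: -5

Derivation:
det is linear in entry M[1][1]: det = old_det + (v - 1) * C_11
Cofactor C_11 = 3
Want det = 0: 18 + (v - 1) * 3 = 0
  (v - 1) = -18 / 3 = -6
  v = 1 + (-6) = -5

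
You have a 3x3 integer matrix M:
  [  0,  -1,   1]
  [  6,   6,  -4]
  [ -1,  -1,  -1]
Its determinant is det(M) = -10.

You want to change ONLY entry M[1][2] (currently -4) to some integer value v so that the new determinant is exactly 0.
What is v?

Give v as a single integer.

Answer: 6

Derivation:
det is linear in entry M[1][2]: det = old_det + (v - -4) * C_12
Cofactor C_12 = 1
Want det = 0: -10 + (v - -4) * 1 = 0
  (v - -4) = 10 / 1 = 10
  v = -4 + (10) = 6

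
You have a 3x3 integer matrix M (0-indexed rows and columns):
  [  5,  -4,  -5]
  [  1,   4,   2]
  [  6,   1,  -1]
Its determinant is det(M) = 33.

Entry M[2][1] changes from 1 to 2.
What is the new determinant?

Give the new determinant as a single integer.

Answer: 18

Derivation:
det is linear in row 2: changing M[2][1] by delta changes det by delta * cofactor(2,1).
Cofactor C_21 = (-1)^(2+1) * minor(2,1) = -15
Entry delta = 2 - 1 = 1
Det delta = 1 * -15 = -15
New det = 33 + -15 = 18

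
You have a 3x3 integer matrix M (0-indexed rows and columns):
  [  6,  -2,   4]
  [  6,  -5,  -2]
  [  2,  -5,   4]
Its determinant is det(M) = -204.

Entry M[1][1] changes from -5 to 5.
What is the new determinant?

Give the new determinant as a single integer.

det is linear in row 1: changing M[1][1] by delta changes det by delta * cofactor(1,1).
Cofactor C_11 = (-1)^(1+1) * minor(1,1) = 16
Entry delta = 5 - -5 = 10
Det delta = 10 * 16 = 160
New det = -204 + 160 = -44

Answer: -44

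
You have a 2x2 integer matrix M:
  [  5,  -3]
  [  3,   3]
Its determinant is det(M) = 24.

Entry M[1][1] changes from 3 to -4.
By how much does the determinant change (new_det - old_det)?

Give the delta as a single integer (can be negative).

Answer: -35

Derivation:
Cofactor C_11 = 5
Entry delta = -4 - 3 = -7
Det delta = entry_delta * cofactor = -7 * 5 = -35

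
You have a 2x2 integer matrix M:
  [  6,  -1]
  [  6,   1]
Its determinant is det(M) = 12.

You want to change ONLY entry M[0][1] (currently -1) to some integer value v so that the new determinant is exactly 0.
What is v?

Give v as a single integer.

det is linear in entry M[0][1]: det = old_det + (v - -1) * C_01
Cofactor C_01 = -6
Want det = 0: 12 + (v - -1) * -6 = 0
  (v - -1) = -12 / -6 = 2
  v = -1 + (2) = 1

Answer: 1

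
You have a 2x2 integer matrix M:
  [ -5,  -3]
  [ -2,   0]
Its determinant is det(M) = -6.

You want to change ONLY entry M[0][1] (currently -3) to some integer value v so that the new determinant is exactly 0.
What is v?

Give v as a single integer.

Answer: 0

Derivation:
det is linear in entry M[0][1]: det = old_det + (v - -3) * C_01
Cofactor C_01 = 2
Want det = 0: -6 + (v - -3) * 2 = 0
  (v - -3) = 6 / 2 = 3
  v = -3 + (3) = 0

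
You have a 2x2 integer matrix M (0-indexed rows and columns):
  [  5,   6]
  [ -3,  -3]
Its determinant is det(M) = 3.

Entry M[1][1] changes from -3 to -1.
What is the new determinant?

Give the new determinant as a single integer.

det is linear in row 1: changing M[1][1] by delta changes det by delta * cofactor(1,1).
Cofactor C_11 = (-1)^(1+1) * minor(1,1) = 5
Entry delta = -1 - -3 = 2
Det delta = 2 * 5 = 10
New det = 3 + 10 = 13

Answer: 13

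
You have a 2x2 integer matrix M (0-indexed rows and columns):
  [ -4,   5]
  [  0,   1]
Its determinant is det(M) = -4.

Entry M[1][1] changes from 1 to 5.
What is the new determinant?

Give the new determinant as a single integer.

det is linear in row 1: changing M[1][1] by delta changes det by delta * cofactor(1,1).
Cofactor C_11 = (-1)^(1+1) * minor(1,1) = -4
Entry delta = 5 - 1 = 4
Det delta = 4 * -4 = -16
New det = -4 + -16 = -20

Answer: -20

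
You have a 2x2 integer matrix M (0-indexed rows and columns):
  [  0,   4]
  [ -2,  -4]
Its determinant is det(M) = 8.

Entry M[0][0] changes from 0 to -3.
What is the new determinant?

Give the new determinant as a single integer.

det is linear in row 0: changing M[0][0] by delta changes det by delta * cofactor(0,0).
Cofactor C_00 = (-1)^(0+0) * minor(0,0) = -4
Entry delta = -3 - 0 = -3
Det delta = -3 * -4 = 12
New det = 8 + 12 = 20

Answer: 20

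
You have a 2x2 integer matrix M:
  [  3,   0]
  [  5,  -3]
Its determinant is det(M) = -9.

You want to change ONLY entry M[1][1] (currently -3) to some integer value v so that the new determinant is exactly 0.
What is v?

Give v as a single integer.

det is linear in entry M[1][1]: det = old_det + (v - -3) * C_11
Cofactor C_11 = 3
Want det = 0: -9 + (v - -3) * 3 = 0
  (v - -3) = 9 / 3 = 3
  v = -3 + (3) = 0

Answer: 0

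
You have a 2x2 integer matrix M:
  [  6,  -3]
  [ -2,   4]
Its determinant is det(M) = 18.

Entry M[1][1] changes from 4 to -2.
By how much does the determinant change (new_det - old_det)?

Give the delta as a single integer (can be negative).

Cofactor C_11 = 6
Entry delta = -2 - 4 = -6
Det delta = entry_delta * cofactor = -6 * 6 = -36

Answer: -36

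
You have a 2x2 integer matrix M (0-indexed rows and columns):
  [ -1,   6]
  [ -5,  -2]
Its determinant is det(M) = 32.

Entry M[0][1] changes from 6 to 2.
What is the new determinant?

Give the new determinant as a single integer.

det is linear in row 0: changing M[0][1] by delta changes det by delta * cofactor(0,1).
Cofactor C_01 = (-1)^(0+1) * minor(0,1) = 5
Entry delta = 2 - 6 = -4
Det delta = -4 * 5 = -20
New det = 32 + -20 = 12

Answer: 12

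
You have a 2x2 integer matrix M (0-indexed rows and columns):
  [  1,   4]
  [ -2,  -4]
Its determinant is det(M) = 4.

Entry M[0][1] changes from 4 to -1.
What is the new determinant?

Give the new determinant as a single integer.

det is linear in row 0: changing M[0][1] by delta changes det by delta * cofactor(0,1).
Cofactor C_01 = (-1)^(0+1) * minor(0,1) = 2
Entry delta = -1 - 4 = -5
Det delta = -5 * 2 = -10
New det = 4 + -10 = -6

Answer: -6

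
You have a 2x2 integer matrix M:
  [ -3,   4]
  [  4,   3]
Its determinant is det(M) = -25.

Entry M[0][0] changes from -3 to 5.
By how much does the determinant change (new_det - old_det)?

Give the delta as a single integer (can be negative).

Cofactor C_00 = 3
Entry delta = 5 - -3 = 8
Det delta = entry_delta * cofactor = 8 * 3 = 24

Answer: 24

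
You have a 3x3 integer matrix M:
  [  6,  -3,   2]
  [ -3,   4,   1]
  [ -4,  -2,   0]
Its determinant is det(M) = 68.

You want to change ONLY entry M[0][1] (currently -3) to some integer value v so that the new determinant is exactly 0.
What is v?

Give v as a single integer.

det is linear in entry M[0][1]: det = old_det + (v - -3) * C_01
Cofactor C_01 = -4
Want det = 0: 68 + (v - -3) * -4 = 0
  (v - -3) = -68 / -4 = 17
  v = -3 + (17) = 14

Answer: 14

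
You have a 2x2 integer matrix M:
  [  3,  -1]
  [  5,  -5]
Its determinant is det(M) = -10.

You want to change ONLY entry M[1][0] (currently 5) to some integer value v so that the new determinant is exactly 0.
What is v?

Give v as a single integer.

Answer: 15

Derivation:
det is linear in entry M[1][0]: det = old_det + (v - 5) * C_10
Cofactor C_10 = 1
Want det = 0: -10 + (v - 5) * 1 = 0
  (v - 5) = 10 / 1 = 10
  v = 5 + (10) = 15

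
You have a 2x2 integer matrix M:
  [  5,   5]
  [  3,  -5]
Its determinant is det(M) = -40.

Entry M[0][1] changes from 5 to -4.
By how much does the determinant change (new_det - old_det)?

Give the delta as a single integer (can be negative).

Cofactor C_01 = -3
Entry delta = -4 - 5 = -9
Det delta = entry_delta * cofactor = -9 * -3 = 27

Answer: 27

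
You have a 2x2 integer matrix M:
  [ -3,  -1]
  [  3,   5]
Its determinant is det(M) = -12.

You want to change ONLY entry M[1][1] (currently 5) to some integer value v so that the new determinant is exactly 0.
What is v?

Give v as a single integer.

det is linear in entry M[1][1]: det = old_det + (v - 5) * C_11
Cofactor C_11 = -3
Want det = 0: -12 + (v - 5) * -3 = 0
  (v - 5) = 12 / -3 = -4
  v = 5 + (-4) = 1

Answer: 1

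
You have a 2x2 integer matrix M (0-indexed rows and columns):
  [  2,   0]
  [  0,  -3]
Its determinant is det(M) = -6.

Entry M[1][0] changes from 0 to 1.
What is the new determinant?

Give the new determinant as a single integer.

det is linear in row 1: changing M[1][0] by delta changes det by delta * cofactor(1,0).
Cofactor C_10 = (-1)^(1+0) * minor(1,0) = 0
Entry delta = 1 - 0 = 1
Det delta = 1 * 0 = 0
New det = -6 + 0 = -6

Answer: -6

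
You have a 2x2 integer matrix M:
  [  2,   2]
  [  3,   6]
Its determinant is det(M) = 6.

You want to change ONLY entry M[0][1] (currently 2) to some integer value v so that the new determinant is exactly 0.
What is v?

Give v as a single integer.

det is linear in entry M[0][1]: det = old_det + (v - 2) * C_01
Cofactor C_01 = -3
Want det = 0: 6 + (v - 2) * -3 = 0
  (v - 2) = -6 / -3 = 2
  v = 2 + (2) = 4

Answer: 4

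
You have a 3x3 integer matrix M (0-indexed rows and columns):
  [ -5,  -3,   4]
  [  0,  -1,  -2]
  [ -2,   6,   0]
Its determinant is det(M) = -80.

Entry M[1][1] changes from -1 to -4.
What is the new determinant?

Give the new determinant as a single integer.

det is linear in row 1: changing M[1][1] by delta changes det by delta * cofactor(1,1).
Cofactor C_11 = (-1)^(1+1) * minor(1,1) = 8
Entry delta = -4 - -1 = -3
Det delta = -3 * 8 = -24
New det = -80 + -24 = -104

Answer: -104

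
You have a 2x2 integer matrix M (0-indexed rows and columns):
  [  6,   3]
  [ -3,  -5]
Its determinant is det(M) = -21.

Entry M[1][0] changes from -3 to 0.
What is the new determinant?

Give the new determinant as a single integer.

Answer: -30

Derivation:
det is linear in row 1: changing M[1][0] by delta changes det by delta * cofactor(1,0).
Cofactor C_10 = (-1)^(1+0) * minor(1,0) = -3
Entry delta = 0 - -3 = 3
Det delta = 3 * -3 = -9
New det = -21 + -9 = -30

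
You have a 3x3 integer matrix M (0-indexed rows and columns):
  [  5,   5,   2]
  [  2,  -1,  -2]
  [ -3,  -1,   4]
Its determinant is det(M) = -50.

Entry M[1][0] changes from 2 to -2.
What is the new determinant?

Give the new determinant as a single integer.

Answer: 38

Derivation:
det is linear in row 1: changing M[1][0] by delta changes det by delta * cofactor(1,0).
Cofactor C_10 = (-1)^(1+0) * minor(1,0) = -22
Entry delta = -2 - 2 = -4
Det delta = -4 * -22 = 88
New det = -50 + 88 = 38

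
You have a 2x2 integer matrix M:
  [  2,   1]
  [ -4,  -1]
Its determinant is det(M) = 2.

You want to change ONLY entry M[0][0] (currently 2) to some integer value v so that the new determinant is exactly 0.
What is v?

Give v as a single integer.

det is linear in entry M[0][0]: det = old_det + (v - 2) * C_00
Cofactor C_00 = -1
Want det = 0: 2 + (v - 2) * -1 = 0
  (v - 2) = -2 / -1 = 2
  v = 2 + (2) = 4

Answer: 4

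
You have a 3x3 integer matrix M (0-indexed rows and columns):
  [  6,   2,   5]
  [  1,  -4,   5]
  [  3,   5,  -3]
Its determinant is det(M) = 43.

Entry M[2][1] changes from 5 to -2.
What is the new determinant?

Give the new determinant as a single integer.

det is linear in row 2: changing M[2][1] by delta changes det by delta * cofactor(2,1).
Cofactor C_21 = (-1)^(2+1) * minor(2,1) = -25
Entry delta = -2 - 5 = -7
Det delta = -7 * -25 = 175
New det = 43 + 175 = 218

Answer: 218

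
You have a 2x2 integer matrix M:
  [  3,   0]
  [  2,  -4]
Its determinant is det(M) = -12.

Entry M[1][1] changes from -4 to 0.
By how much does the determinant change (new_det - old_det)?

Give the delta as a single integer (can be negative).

Answer: 12

Derivation:
Cofactor C_11 = 3
Entry delta = 0 - -4 = 4
Det delta = entry_delta * cofactor = 4 * 3 = 12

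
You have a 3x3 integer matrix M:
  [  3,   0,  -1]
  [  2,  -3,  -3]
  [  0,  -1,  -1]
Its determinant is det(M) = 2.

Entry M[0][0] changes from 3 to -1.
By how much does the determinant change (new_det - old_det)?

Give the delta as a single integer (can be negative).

Answer: 0

Derivation:
Cofactor C_00 = 0
Entry delta = -1 - 3 = -4
Det delta = entry_delta * cofactor = -4 * 0 = 0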